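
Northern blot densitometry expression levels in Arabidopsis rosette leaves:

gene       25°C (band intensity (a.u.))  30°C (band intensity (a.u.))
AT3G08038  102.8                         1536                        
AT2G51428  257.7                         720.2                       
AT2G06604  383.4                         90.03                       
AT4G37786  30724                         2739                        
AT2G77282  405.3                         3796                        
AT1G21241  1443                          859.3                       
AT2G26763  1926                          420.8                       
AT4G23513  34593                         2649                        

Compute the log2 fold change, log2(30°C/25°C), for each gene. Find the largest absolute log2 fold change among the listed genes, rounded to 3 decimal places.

log2(1536/102.8) = 3.901  (AT3G08038)
log2(720.2/257.7) = 1.483  (AT2G51428)
log2(90.03/383.4) = -2.090  (AT2G06604)
log2(2739/30724) = -3.488  (AT4G37786)
log2(3796/405.3) = 3.227  (AT2G77282)
log2(859.3/1443) = -0.748  (AT1G21241)
log2(420.8/1926) = -2.194  (AT2G26763)
log2(2649/34593) = -3.707  (AT4G23513)
The largest magnitude belongs to AT3G08038.

3.901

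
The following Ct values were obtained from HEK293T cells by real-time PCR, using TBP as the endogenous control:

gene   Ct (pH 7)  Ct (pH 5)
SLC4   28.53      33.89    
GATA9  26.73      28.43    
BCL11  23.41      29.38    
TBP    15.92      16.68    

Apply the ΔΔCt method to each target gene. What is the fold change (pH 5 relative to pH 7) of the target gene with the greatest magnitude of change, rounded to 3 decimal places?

0.027

SLC4: ΔΔCt = (33.89−16.68) − (28.53−15.92) = 17.21 − 12.61 = 4.60; fold change = 2^-4.60 = 0.041
GATA9: ΔΔCt = (28.43−16.68) − (26.73−15.92) = 11.75 − 10.81 = 0.94; fold change = 2^-0.94 = 0.521
BCL11: ΔΔCt = (29.38−16.68) − (23.41−15.92) = 12.70 − 7.49 = 5.21; fold change = 2^-5.21 = 0.027
BCL11 has the largest |ΔΔCt| = 5.21.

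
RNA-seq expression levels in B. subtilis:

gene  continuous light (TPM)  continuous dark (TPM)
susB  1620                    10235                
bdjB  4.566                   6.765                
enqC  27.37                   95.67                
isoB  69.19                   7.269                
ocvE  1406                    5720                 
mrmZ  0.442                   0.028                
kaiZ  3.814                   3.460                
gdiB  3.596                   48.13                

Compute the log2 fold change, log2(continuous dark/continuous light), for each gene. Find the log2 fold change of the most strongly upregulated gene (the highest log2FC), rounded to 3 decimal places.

3.742

log2(10235/1620) = 2.659  (susB)
log2(6.765/4.566) = 0.567  (bdjB)
log2(95.67/27.37) = 1.805  (enqC)
log2(7.269/69.19) = -3.251  (isoB)
log2(5720/1406) = 2.024  (ocvE)
log2(0.028/0.442) = -3.981  (mrmZ)
log2(3.460/3.814) = -0.141  (kaiZ)
log2(48.13/3.596) = 3.742  (gdiB)
gdiB is most strongly upregulated.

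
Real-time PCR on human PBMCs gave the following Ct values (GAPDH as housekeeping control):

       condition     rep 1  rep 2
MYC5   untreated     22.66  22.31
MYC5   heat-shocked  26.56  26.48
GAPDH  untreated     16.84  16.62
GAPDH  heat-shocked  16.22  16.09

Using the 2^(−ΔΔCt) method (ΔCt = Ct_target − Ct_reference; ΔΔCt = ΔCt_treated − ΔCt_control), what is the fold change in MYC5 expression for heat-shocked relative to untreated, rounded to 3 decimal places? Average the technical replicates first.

Mean Ct: MYC5 untreated 22.485; MYC5 heat-shocked 26.520; GAPDH untreated 16.730; GAPDH heat-shocked 16.155
ΔCt(untreated) = 22.485 − 16.730 = 5.755
ΔCt(heat-shocked) = 26.520 − 16.155 = 10.365
ΔΔCt = 10.365 − 5.755 = 4.610
Fold change = 2^(−4.610) = 0.0409

0.041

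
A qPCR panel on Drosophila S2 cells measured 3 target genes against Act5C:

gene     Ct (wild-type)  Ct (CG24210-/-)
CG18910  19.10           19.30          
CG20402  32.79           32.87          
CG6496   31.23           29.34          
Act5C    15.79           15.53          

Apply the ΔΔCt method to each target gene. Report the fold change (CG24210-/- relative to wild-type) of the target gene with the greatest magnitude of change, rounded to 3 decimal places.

3.095

CG18910: ΔΔCt = (19.30−15.53) − (19.10−15.79) = 3.77 − 3.31 = 0.46; fold change = 2^-0.46 = 0.727
CG20402: ΔΔCt = (32.87−15.53) − (32.79−15.79) = 17.34 − 17.00 = 0.34; fold change = 2^-0.34 = 0.790
CG6496: ΔΔCt = (29.34−15.53) − (31.23−15.79) = 13.81 − 15.44 = -1.63; fold change = 2^1.63 = 3.095
CG6496 has the largest |ΔΔCt| = 1.63.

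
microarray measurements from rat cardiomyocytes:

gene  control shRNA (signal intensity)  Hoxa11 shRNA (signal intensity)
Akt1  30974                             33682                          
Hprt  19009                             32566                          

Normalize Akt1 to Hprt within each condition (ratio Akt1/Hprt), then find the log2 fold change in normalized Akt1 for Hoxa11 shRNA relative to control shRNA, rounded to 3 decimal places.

Akt1/Hprt (control shRNA) = 30974 / 19009 = 1.6294
Akt1/Hprt (Hoxa11 shRNA) = 33682 / 32566 = 1.0343
Fold change = 1.0343 / 1.6294 = 0.6347
log2(0.6347) = -0.6558

-0.656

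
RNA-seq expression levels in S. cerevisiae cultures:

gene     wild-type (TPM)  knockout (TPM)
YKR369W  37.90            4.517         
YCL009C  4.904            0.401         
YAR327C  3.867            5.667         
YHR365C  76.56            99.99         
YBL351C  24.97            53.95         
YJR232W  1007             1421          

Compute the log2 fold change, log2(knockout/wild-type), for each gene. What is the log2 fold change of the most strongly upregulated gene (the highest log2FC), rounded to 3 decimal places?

1.111

log2(4.517/37.90) = -3.069  (YKR369W)
log2(0.401/4.904) = -3.612  (YCL009C)
log2(5.667/3.867) = 0.551  (YAR327C)
log2(99.99/76.56) = 0.385  (YHR365C)
log2(53.95/24.97) = 1.111  (YBL351C)
log2(1421/1007) = 0.497  (YJR232W)
YBL351C is most strongly upregulated.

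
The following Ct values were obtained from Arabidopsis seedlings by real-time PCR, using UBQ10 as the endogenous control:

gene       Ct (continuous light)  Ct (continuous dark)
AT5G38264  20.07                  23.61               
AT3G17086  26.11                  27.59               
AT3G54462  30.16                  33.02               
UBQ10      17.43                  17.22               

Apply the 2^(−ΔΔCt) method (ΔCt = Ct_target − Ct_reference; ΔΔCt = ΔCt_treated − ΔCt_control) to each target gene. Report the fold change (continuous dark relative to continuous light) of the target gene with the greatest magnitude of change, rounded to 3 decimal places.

AT5G38264: ΔΔCt = (23.61−17.22) − (20.07−17.43) = 6.39 − 2.64 = 3.75; fold change = 2^-3.75 = 0.074
AT3G17086: ΔΔCt = (27.59−17.22) − (26.11−17.43) = 10.37 − 8.68 = 1.69; fold change = 2^-1.69 = 0.310
AT3G54462: ΔΔCt = (33.02−17.22) − (30.16−17.43) = 15.80 − 12.73 = 3.07; fold change = 2^-3.07 = 0.119
AT5G38264 has the largest |ΔΔCt| = 3.75.

0.074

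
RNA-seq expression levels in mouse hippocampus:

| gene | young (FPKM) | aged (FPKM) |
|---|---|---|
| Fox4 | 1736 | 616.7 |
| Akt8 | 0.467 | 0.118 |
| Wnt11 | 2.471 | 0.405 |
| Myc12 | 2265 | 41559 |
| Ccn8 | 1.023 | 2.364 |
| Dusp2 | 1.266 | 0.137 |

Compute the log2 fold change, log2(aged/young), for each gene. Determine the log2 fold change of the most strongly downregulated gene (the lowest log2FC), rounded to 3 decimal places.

-3.208

log2(616.7/1736) = -1.493  (Fox4)
log2(0.118/0.467) = -1.985  (Akt8)
log2(0.405/2.471) = -2.609  (Wnt11)
log2(41559/2265) = 4.198  (Myc12)
log2(2.364/1.023) = 1.208  (Ccn8)
log2(0.137/1.266) = -3.208  (Dusp2)
Dusp2 is most strongly downregulated.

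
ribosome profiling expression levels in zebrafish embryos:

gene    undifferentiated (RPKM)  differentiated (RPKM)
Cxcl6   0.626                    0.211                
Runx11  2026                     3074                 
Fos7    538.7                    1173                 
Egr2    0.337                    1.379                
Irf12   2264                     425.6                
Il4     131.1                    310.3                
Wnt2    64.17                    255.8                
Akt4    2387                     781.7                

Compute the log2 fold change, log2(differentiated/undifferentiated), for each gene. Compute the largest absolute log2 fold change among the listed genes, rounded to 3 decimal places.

log2(0.211/0.626) = -1.569  (Cxcl6)
log2(3074/2026) = 0.601  (Runx11)
log2(1173/538.7) = 1.123  (Fos7)
log2(1.379/0.337) = 2.033  (Egr2)
log2(425.6/2264) = -2.411  (Irf12)
log2(310.3/131.1) = 1.243  (Il4)
log2(255.8/64.17) = 1.995  (Wnt2)
log2(781.7/2387) = -1.611  (Akt4)
The largest magnitude belongs to Irf12.

2.411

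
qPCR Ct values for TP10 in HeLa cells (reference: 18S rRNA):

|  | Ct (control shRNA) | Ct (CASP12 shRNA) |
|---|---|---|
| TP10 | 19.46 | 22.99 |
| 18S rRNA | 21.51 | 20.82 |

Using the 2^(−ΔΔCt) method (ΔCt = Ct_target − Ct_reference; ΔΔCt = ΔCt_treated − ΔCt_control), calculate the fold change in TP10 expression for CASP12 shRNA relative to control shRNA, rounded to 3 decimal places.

ΔCt(control shRNA) = 19.460 − 21.510 = -2.050
ΔCt(CASP12 shRNA) = 22.990 − 20.820 = 2.170
ΔΔCt = 2.170 − (-2.050) = 4.220
Fold change = 2^(−4.220) = 0.0537

0.054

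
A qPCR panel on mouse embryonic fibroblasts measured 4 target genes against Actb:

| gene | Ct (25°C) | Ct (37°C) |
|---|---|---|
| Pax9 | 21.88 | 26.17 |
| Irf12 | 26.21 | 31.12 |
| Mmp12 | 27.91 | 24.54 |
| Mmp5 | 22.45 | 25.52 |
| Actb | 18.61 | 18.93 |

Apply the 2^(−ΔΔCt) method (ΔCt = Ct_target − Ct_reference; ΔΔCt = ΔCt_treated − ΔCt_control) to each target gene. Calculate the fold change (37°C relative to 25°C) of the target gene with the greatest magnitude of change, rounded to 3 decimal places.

Pax9: ΔΔCt = (26.17−18.93) − (21.88−18.61) = 7.24 − 3.27 = 3.97; fold change = 2^-3.97 = 0.064
Irf12: ΔΔCt = (31.12−18.93) − (26.21−18.61) = 12.19 − 7.60 = 4.59; fold change = 2^-4.59 = 0.042
Mmp12: ΔΔCt = (24.54−18.93) − (27.91−18.61) = 5.61 − 9.30 = -3.69; fold change = 2^3.69 = 12.906
Mmp5: ΔΔCt = (25.52−18.93) − (22.45−18.61) = 6.59 − 3.84 = 2.75; fold change = 2^-2.75 = 0.149
Irf12 has the largest |ΔΔCt| = 4.59.

0.042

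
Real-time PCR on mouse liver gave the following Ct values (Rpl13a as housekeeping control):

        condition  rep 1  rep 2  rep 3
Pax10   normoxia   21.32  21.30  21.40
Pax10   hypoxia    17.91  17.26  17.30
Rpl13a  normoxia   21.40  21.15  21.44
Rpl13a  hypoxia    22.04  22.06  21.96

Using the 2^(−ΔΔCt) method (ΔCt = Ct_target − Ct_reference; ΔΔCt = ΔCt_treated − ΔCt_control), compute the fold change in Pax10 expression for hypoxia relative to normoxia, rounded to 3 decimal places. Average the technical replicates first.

Mean Ct: Pax10 normoxia 21.340; Pax10 hypoxia 17.490; Rpl13a normoxia 21.330; Rpl13a hypoxia 22.020
ΔCt(normoxia) = 21.340 − 21.330 = 0.010
ΔCt(hypoxia) = 17.490 − 22.020 = -4.530
ΔΔCt = -4.530 − 0.010 = -4.540
Fold change = 2^(−(-4.540)) = 2^4.540 = 23.2636

23.264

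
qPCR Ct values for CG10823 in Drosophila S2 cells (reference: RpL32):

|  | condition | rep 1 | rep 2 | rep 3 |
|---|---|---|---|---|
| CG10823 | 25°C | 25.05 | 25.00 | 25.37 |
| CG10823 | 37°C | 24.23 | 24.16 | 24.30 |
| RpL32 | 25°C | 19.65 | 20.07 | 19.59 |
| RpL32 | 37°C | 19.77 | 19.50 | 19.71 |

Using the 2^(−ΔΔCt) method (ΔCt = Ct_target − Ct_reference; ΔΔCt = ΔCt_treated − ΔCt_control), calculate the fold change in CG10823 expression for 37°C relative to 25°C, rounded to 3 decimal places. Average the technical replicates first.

Mean Ct: CG10823 25°C 25.140; CG10823 37°C 24.230; RpL32 25°C 19.770; RpL32 37°C 19.660
ΔCt(25°C) = 25.140 − 19.770 = 5.370
ΔCt(37°C) = 24.230 − 19.660 = 4.570
ΔΔCt = 4.570 − 5.370 = -0.800
Fold change = 2^(−(-0.800)) = 2^0.800 = 1.7411

1.741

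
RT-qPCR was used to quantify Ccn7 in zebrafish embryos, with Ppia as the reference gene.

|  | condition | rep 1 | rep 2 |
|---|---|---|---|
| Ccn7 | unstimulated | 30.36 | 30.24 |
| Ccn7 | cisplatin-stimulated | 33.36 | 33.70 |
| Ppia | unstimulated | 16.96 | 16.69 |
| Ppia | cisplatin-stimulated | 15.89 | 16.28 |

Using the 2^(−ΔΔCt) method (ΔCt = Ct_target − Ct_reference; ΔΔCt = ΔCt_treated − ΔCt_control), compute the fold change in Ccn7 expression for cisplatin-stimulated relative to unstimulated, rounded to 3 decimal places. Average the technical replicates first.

0.064

Mean Ct: Ccn7 unstimulated 30.300; Ccn7 cisplatin-stimulated 33.530; Ppia unstimulated 16.825; Ppia cisplatin-stimulated 16.085
ΔCt(unstimulated) = 30.300 − 16.825 = 13.475
ΔCt(cisplatin-stimulated) = 33.530 − 16.085 = 17.445
ΔΔCt = 17.445 − 13.475 = 3.970
Fold change = 2^(−3.970) = 0.0638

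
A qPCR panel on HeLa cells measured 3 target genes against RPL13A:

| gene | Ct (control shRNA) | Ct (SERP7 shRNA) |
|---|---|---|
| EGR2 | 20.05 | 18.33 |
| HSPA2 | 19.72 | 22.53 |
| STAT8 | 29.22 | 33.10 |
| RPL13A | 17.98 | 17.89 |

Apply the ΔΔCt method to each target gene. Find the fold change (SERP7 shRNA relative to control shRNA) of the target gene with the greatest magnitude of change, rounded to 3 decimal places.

0.064

EGR2: ΔΔCt = (18.33−17.89) − (20.05−17.98) = 0.44 − 2.07 = -1.63; fold change = 2^1.63 = 3.095
HSPA2: ΔΔCt = (22.53−17.89) − (19.72−17.98) = 4.64 − 1.74 = 2.90; fold change = 2^-2.90 = 0.134
STAT8: ΔΔCt = (33.10−17.89) − (29.22−17.98) = 15.21 − 11.24 = 3.97; fold change = 2^-3.97 = 0.064
STAT8 has the largest |ΔΔCt| = 3.97.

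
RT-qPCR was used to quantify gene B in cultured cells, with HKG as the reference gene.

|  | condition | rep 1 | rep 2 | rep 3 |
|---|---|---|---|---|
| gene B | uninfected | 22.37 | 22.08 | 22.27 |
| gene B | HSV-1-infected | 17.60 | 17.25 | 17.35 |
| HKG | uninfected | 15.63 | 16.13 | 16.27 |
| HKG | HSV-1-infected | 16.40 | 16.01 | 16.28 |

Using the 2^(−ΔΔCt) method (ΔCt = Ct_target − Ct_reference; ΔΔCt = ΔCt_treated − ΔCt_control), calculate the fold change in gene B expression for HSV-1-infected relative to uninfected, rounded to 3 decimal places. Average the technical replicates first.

33.359

Mean Ct: gene B uninfected 22.240; gene B HSV-1-infected 17.400; HKG uninfected 16.010; HKG HSV-1-infected 16.230
ΔCt(uninfected) = 22.240 − 16.010 = 6.230
ΔCt(HSV-1-infected) = 17.400 − 16.230 = 1.170
ΔΔCt = 1.170 − 6.230 = -5.060
Fold change = 2^(−(-5.060)) = 2^5.060 = 33.3589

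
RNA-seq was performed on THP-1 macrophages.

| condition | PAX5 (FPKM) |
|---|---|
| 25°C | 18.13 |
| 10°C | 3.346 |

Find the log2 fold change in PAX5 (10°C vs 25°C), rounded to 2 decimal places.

-2.44

Fold change = 3.346 / 18.13 = 0.1846
log2(0.1846) = -2.438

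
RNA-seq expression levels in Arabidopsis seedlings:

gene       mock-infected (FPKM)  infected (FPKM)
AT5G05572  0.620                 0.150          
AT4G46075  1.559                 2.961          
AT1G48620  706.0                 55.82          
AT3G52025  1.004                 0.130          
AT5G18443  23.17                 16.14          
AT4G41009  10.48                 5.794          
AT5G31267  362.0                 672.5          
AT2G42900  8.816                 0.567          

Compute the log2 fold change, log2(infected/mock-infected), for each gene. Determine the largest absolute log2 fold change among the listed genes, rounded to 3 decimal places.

3.959

log2(0.150/0.620) = -2.047  (AT5G05572)
log2(2.961/1.559) = 0.925  (AT4G46075)
log2(55.82/706.0) = -3.661  (AT1G48620)
log2(0.130/1.004) = -2.949  (AT3G52025)
log2(16.14/23.17) = -0.522  (AT5G18443)
log2(5.794/10.48) = -0.855  (AT4G41009)
log2(672.5/362.0) = 0.894  (AT5G31267)
log2(0.567/8.816) = -3.959  (AT2G42900)
The largest magnitude belongs to AT2G42900.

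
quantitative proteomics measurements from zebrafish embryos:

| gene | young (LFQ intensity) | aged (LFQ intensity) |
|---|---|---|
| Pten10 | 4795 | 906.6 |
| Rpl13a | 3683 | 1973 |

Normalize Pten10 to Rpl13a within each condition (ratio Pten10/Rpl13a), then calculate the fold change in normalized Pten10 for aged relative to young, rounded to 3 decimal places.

0.353

Pten10/Rpl13a (young) = 4795 / 3683 = 1.3019
Pten10/Rpl13a (aged) = 906.6 / 1973 = 0.4595
Fold change = 0.4595 / 1.3019 = 0.3529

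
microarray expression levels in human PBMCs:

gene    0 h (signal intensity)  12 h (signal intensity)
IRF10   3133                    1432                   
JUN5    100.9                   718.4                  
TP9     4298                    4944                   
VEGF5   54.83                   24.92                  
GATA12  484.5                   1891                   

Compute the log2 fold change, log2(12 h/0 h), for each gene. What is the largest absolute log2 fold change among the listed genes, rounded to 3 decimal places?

log2(1432/3133) = -1.130  (IRF10)
log2(718.4/100.9) = 2.832  (JUN5)
log2(4944/4298) = 0.202  (TP9)
log2(24.92/54.83) = -1.138  (VEGF5)
log2(1891/484.5) = 1.965  (GATA12)
The largest magnitude belongs to JUN5.

2.832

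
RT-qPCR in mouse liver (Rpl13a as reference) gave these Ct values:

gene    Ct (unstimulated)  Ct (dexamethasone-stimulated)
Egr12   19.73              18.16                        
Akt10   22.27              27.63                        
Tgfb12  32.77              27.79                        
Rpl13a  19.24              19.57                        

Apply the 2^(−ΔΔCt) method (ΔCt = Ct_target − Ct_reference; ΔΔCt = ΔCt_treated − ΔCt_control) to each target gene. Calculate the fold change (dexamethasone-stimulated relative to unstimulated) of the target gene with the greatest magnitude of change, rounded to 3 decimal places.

39.671

Egr12: ΔΔCt = (18.16−19.57) − (19.73−19.24) = -1.41 − 0.49 = -1.90; fold change = 2^1.90 = 3.732
Akt10: ΔΔCt = (27.63−19.57) − (22.27−19.24) = 8.06 − 3.03 = 5.03; fold change = 2^-5.03 = 0.031
Tgfb12: ΔΔCt = (27.79−19.57) − (32.77−19.24) = 8.22 − 13.53 = -5.31; fold change = 2^5.31 = 39.671
Tgfb12 has the largest |ΔΔCt| = 5.31.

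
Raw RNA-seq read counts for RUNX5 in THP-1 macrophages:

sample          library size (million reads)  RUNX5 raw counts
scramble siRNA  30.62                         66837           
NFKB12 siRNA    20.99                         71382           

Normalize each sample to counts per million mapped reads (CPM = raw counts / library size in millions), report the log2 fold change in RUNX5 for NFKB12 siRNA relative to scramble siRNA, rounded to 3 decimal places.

0.640

CPM(scramble siRNA) = 66837 / 30.62 = 2182.7890
CPM(NFKB12 siRNA) = 71382 / 20.99 = 3400.7623
Fold change = 3400.7623 / 2182.7890 = 1.55799
log2(1.55799) = 0.6397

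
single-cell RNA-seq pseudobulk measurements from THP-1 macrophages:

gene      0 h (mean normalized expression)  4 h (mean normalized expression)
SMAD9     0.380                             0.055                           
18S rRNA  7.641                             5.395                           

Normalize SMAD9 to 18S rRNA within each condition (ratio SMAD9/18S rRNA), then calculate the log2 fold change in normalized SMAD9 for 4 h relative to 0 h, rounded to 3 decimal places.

-2.286

SMAD9/18S rRNA (0 h) = 0.380 / 7.641 = 0.049732
SMAD9/18S rRNA (4 h) = 0.055 / 5.395 = 0.010195
Fold change = 0.010195 / 0.049732 = 0.2050
log2(0.2050) = -2.2864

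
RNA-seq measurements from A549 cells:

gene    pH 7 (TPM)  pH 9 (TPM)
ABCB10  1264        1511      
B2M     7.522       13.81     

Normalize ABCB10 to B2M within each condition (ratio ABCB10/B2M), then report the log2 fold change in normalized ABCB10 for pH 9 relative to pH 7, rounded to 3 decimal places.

-0.619

ABCB10/B2M (pH 7) = 1264 / 7.522 = 168.04
ABCB10/B2M (pH 9) = 1511 / 13.81 = 109.41
Fold change = 109.41 / 168.04 = 0.6511
log2(0.6511) = -0.6190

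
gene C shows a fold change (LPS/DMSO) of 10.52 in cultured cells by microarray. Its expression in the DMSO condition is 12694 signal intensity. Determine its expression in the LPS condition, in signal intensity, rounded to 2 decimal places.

133540.88

LPS expression = 12694 × 10.52 = 133540.88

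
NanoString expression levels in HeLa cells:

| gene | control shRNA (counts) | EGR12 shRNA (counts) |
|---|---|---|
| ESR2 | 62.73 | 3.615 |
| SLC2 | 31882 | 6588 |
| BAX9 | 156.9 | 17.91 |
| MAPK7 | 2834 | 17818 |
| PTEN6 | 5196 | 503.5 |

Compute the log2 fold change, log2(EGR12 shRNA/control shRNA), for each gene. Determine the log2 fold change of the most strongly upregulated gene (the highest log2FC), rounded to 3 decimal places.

log2(3.615/62.73) = -4.117  (ESR2)
log2(6588/31882) = -2.275  (SLC2)
log2(17.91/156.9) = -3.131  (BAX9)
log2(17818/2834) = 2.652  (MAPK7)
log2(503.5/5196) = -3.367  (PTEN6)
MAPK7 is most strongly upregulated.

2.652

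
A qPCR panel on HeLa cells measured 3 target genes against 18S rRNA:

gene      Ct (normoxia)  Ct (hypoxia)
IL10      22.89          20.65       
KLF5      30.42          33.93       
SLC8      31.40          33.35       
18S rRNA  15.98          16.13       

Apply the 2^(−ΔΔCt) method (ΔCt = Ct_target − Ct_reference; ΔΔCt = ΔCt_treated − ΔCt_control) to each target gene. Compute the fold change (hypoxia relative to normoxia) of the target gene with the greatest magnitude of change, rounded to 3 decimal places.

IL10: ΔΔCt = (20.65−16.13) − (22.89−15.98) = 4.52 − 6.91 = -2.39; fold change = 2^2.39 = 5.242
KLF5: ΔΔCt = (33.93−16.13) − (30.42−15.98) = 17.80 − 14.44 = 3.36; fold change = 2^-3.36 = 0.097
SLC8: ΔΔCt = (33.35−16.13) − (31.40−15.98) = 17.22 − 15.42 = 1.80; fold change = 2^-1.80 = 0.287
KLF5 has the largest |ΔΔCt| = 3.36.

0.097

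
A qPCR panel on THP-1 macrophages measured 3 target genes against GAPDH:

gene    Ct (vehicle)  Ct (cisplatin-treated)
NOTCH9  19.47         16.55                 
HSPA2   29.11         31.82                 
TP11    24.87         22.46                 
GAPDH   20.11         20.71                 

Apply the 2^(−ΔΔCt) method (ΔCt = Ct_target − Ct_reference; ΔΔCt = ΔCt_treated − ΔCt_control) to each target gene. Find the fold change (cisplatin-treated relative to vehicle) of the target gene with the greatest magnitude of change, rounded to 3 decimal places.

NOTCH9: ΔΔCt = (16.55−20.71) − (19.47−20.11) = -4.16 − (-0.64) = -3.52; fold change = 2^3.52 = 11.472
HSPA2: ΔΔCt = (31.82−20.71) − (29.11−20.11) = 11.11 − 9.00 = 2.11; fold change = 2^-2.11 = 0.232
TP11: ΔΔCt = (22.46−20.71) − (24.87−20.11) = 1.75 − 4.76 = -3.01; fold change = 2^3.01 = 8.056
NOTCH9 has the largest |ΔΔCt| = 3.52.

11.472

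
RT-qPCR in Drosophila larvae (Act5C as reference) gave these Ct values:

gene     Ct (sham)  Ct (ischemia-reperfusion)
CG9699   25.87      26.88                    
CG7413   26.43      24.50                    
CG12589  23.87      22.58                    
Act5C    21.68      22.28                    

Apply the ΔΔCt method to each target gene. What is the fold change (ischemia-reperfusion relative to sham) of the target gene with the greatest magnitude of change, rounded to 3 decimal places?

CG9699: ΔΔCt = (26.88−22.28) − (25.87−21.68) = 4.60 − 4.19 = 0.41; fold change = 2^-0.41 = 0.753
CG7413: ΔΔCt = (24.50−22.28) − (26.43−21.68) = 2.22 − 4.75 = -2.53; fold change = 2^2.53 = 5.776
CG12589: ΔΔCt = (22.58−22.28) − (23.87−21.68) = 0.30 − 2.19 = -1.89; fold change = 2^1.89 = 3.706
CG7413 has the largest |ΔΔCt| = 2.53.

5.776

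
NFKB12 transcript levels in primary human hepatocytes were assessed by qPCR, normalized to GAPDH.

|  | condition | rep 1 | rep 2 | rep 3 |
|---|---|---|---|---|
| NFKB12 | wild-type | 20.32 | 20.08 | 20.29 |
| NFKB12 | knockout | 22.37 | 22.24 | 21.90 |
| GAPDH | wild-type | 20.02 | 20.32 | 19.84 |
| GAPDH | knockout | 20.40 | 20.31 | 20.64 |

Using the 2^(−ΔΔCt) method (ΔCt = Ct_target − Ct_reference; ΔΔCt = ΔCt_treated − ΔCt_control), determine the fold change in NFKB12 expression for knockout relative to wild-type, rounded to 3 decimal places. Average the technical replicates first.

0.342

Mean Ct: NFKB12 wild-type 20.230; NFKB12 knockout 22.170; GAPDH wild-type 20.060; GAPDH knockout 20.450
ΔCt(wild-type) = 20.230 − 20.060 = 0.170
ΔCt(knockout) = 22.170 − 20.450 = 1.720
ΔΔCt = 1.720 − 0.170 = 1.550
Fold change = 2^(−1.550) = 0.3415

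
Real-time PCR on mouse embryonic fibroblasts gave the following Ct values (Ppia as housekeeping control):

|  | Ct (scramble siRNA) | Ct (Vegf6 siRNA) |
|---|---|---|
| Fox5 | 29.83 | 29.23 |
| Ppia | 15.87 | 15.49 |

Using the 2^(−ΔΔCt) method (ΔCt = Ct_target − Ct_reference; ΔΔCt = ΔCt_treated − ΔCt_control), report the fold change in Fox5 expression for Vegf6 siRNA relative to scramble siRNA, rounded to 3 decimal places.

1.165

ΔCt(scramble siRNA) = 29.830 − 15.870 = 13.960
ΔCt(Vegf6 siRNA) = 29.230 − 15.490 = 13.740
ΔΔCt = 13.740 − 13.960 = -0.220
Fold change = 2^(−(-0.220)) = 2^0.220 = 1.1647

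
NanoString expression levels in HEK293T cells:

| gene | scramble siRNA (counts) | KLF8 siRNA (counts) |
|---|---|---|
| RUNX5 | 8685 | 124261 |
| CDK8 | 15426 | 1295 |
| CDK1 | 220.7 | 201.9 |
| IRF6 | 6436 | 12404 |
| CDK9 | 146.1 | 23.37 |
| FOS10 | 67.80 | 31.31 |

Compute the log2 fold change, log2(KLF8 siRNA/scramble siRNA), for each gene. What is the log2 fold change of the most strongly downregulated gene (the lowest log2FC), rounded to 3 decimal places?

log2(124261/8685) = 3.839  (RUNX5)
log2(1295/15426) = -3.574  (CDK8)
log2(201.9/220.7) = -0.128  (CDK1)
log2(12404/6436) = 0.947  (IRF6)
log2(23.37/146.1) = -2.644  (CDK9)
log2(31.31/67.80) = -1.115  (FOS10)
CDK8 is most strongly downregulated.

-3.574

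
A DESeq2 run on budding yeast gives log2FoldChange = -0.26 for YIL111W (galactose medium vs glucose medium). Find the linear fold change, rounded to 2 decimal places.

Fold change = 2^(-0.26) = 0.835
That is, YIL111W drops to 83.5% of the glucose medium level.

0.84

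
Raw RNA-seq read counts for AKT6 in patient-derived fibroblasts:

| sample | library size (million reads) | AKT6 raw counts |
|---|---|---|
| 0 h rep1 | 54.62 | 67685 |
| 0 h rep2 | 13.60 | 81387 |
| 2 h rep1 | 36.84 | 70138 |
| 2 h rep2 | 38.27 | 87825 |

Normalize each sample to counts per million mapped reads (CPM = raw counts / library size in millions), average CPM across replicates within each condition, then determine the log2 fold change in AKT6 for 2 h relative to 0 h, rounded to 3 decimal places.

CPM(0 h rep1) = 67685 / 54.62 = 1239.1981
CPM(0 h rep2) = 81387 / 13.60 = 5984.3382
CPM(2 h rep1) = 70138 / 36.84 = 1903.8545
CPM(2 h rep2) = 87825 / 38.27 = 2294.8785
mean CPM(0 h) = 3611.7682; mean CPM(2 h) = 2099.3665
Fold change = 2099.3665 / 3611.7682 = 0.58126
log2(0.58126) = -0.7828

-0.783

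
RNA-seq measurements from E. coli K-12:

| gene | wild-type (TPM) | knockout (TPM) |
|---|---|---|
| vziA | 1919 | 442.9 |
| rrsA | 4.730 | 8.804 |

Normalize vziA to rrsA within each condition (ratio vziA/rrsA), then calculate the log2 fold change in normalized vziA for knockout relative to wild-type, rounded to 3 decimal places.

vziA/rrsA (wild-type) = 1919 / 4.730 = 405.71
vziA/rrsA (knockout) = 442.9 / 8.804 = 50.307
Fold change = 50.307 / 405.71 = 0.1240
log2(0.1240) = -3.0116

-3.012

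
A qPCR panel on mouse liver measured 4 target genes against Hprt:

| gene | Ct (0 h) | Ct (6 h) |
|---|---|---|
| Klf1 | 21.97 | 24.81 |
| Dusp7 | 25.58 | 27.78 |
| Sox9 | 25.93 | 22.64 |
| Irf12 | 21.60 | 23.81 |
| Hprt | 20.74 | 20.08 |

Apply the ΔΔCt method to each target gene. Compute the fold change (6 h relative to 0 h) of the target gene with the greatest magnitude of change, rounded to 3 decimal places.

0.088

Klf1: ΔΔCt = (24.81−20.08) − (21.97−20.74) = 4.73 − 1.23 = 3.50; fold change = 2^-3.50 = 0.088
Dusp7: ΔΔCt = (27.78−20.08) − (25.58−20.74) = 7.70 − 4.84 = 2.86; fold change = 2^-2.86 = 0.138
Sox9: ΔΔCt = (22.64−20.08) − (25.93−20.74) = 2.56 − 5.19 = -2.63; fold change = 2^2.63 = 6.190
Irf12: ΔΔCt = (23.81−20.08) − (21.60−20.74) = 3.73 − 0.86 = 2.87; fold change = 2^-2.87 = 0.137
Klf1 has the largest |ΔΔCt| = 3.50.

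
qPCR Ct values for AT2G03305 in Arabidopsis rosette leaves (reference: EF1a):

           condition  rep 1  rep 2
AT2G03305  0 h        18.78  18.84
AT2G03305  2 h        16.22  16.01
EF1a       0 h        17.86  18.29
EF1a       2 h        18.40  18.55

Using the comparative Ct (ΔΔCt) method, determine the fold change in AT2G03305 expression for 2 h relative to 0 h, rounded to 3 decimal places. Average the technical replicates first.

8.545

Mean Ct: AT2G03305 0 h 18.810; AT2G03305 2 h 16.115; EF1a 0 h 18.075; EF1a 2 h 18.475
ΔCt(0 h) = 18.810 − 18.075 = 0.735
ΔCt(2 h) = 16.115 − 18.475 = -2.360
ΔΔCt = -2.360 − 0.735 = -3.095
Fold change = 2^(−(-3.095)) = 2^3.095 = 8.5445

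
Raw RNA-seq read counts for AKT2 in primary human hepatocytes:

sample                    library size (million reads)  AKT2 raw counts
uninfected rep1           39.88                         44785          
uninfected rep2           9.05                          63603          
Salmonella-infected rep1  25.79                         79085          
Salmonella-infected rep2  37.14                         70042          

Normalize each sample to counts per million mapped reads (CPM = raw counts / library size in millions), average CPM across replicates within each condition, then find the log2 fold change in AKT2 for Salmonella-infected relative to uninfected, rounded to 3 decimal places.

-0.719

CPM(uninfected rep1) = 44785 / 39.88 = 1122.9940
CPM(uninfected rep2) = 63603 / 9.05 = 7027.9558
CPM(Salmonella-infected rep1) = 79085 / 25.79 = 3066.4986
CPM(Salmonella-infected rep2) = 70042 / 37.14 = 1885.8912
mean CPM(uninfected) = 4075.4749; mean CPM(Salmonella-infected) = 2476.1949
Fold change = 2476.1949 / 4075.4749 = 0.60758
log2(0.60758) = -0.7188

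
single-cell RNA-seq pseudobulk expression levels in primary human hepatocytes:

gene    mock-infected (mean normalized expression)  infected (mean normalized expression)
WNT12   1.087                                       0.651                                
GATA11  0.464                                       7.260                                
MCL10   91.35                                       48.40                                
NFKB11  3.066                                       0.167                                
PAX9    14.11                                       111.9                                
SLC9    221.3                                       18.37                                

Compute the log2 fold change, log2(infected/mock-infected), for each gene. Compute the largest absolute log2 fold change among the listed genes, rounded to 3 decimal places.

4.198

log2(0.651/1.087) = -0.740  (WNT12)
log2(7.260/0.464) = 3.968  (GATA11)
log2(48.40/91.35) = -0.916  (MCL10)
log2(0.167/3.066) = -4.198  (NFKB11)
log2(111.9/14.11) = 2.987  (PAX9)
log2(18.37/221.3) = -3.591  (SLC9)
The largest magnitude belongs to NFKB11.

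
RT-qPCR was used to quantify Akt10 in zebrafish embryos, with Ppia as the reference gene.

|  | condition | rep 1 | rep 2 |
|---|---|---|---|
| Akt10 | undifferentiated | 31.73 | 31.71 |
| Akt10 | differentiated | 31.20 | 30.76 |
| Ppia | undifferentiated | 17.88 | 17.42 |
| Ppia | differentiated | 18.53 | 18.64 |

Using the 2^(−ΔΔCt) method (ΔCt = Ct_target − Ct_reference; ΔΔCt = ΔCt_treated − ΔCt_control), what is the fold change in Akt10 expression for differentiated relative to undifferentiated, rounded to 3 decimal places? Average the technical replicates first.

3.193

Mean Ct: Akt10 undifferentiated 31.720; Akt10 differentiated 30.980; Ppia undifferentiated 17.650; Ppia differentiated 18.585
ΔCt(undifferentiated) = 31.720 − 17.650 = 14.070
ΔCt(differentiated) = 30.980 − 18.585 = 12.395
ΔΔCt = 12.395 − 14.070 = -1.675
Fold change = 2^(−(-1.675)) = 2^1.675 = 3.1932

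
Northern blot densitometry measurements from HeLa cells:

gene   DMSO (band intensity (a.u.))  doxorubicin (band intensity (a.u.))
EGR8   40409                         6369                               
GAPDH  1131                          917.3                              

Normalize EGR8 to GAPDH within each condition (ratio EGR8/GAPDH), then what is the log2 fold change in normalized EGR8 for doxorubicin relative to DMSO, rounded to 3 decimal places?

-2.363

EGR8/GAPDH (DMSO) = 40409 / 1131 = 35.729
EGR8/GAPDH (doxorubicin) = 6369 / 917.3 = 6.9432
Fold change = 6.9432 / 35.729 = 0.1943
log2(0.1943) = -2.3634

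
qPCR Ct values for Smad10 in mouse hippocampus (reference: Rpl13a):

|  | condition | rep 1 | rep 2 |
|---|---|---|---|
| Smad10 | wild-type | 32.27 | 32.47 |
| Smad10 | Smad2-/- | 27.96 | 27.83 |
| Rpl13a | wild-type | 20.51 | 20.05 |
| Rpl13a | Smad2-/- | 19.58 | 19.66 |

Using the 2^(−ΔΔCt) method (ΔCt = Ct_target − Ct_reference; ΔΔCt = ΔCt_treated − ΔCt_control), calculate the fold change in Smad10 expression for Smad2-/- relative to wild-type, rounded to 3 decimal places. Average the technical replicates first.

14.074

Mean Ct: Smad10 wild-type 32.370; Smad10 Smad2-/- 27.895; Rpl13a wild-type 20.280; Rpl13a Smad2-/- 19.620
ΔCt(wild-type) = 32.370 − 20.280 = 12.090
ΔCt(Smad2-/-) = 27.895 − 19.620 = 8.275
ΔΔCt = 8.275 − 12.090 = -3.815
Fold change = 2^(−(-3.815)) = 2^3.815 = 14.0744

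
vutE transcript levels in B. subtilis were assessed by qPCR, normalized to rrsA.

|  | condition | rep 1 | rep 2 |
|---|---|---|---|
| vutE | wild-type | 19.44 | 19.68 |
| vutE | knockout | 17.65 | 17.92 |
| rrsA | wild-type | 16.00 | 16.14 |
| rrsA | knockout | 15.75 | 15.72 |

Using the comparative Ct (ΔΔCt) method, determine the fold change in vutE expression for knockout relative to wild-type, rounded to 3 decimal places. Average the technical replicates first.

2.713

Mean Ct: vutE wild-type 19.560; vutE knockout 17.785; rrsA wild-type 16.070; rrsA knockout 15.735
ΔCt(wild-type) = 19.560 − 16.070 = 3.490
ΔCt(knockout) = 17.785 − 15.735 = 2.050
ΔΔCt = 2.050 − 3.490 = -1.440
Fold change = 2^(−(-1.440)) = 2^1.440 = 2.7132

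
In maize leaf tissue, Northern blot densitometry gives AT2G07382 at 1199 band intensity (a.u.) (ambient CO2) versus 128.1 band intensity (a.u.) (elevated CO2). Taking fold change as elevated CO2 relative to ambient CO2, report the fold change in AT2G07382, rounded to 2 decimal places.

Fold change = 128.1 / 1199 = 0.107
AT2G07382 is downregulated.

0.11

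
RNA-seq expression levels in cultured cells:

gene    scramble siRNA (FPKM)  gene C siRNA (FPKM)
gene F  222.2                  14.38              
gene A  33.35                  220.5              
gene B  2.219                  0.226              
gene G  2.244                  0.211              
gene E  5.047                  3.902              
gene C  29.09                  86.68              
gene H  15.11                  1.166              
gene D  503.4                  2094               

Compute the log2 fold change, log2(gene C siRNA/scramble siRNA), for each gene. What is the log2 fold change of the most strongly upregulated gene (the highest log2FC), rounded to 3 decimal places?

log2(14.38/222.2) = -3.950  (gene F)
log2(220.5/33.35) = 2.725  (gene A)
log2(0.226/2.219) = -3.296  (gene B)
log2(0.211/2.244) = -3.411  (gene G)
log2(3.902/5.047) = -0.371  (gene E)
log2(86.68/29.09) = 1.575  (gene C)
log2(1.166/15.11) = -3.696  (gene H)
log2(2094/503.4) = 2.056  (gene D)
gene A is most strongly upregulated.

2.725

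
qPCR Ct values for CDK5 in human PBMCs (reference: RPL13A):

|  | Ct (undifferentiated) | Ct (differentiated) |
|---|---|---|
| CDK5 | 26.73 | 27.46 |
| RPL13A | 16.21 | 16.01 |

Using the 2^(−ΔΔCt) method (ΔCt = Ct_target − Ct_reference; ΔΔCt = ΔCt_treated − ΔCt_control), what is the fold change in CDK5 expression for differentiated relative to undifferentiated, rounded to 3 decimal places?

ΔCt(undifferentiated) = 26.730 − 16.210 = 10.520
ΔCt(differentiated) = 27.460 − 16.010 = 11.450
ΔΔCt = 11.450 − 10.520 = 0.930
Fold change = 2^(−0.930) = 0.5249

0.525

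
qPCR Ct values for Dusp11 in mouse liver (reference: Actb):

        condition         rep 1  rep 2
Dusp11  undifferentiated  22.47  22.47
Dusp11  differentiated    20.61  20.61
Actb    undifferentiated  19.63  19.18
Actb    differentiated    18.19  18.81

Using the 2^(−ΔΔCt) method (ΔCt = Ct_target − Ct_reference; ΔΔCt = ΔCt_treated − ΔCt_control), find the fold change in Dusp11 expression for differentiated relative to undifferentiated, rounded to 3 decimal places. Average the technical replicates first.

Mean Ct: Dusp11 undifferentiated 22.470; Dusp11 differentiated 20.610; Actb undifferentiated 19.405; Actb differentiated 18.500
ΔCt(undifferentiated) = 22.470 − 19.405 = 3.065
ΔCt(differentiated) = 20.610 − 18.500 = 2.110
ΔΔCt = 2.110 − 3.065 = -0.955
Fold change = 2^(−(-0.955)) = 2^0.955 = 1.9386

1.939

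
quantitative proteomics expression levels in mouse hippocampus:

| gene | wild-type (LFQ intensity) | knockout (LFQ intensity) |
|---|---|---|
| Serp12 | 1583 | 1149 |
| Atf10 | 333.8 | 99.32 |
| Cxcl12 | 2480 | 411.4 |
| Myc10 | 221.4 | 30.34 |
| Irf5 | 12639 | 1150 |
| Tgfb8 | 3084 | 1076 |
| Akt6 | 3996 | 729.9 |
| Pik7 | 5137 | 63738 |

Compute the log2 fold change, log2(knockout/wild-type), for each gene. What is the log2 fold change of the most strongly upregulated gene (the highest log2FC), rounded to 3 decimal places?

log2(1149/1583) = -0.462  (Serp12)
log2(99.32/333.8) = -1.749  (Atf10)
log2(411.4/2480) = -2.592  (Cxcl12)
log2(30.34/221.4) = -2.867  (Myc10)
log2(1150/12639) = -3.458  (Irf5)
log2(1076/3084) = -1.519  (Tgfb8)
log2(729.9/3996) = -2.453  (Akt6)
log2(63738/5137) = 3.633  (Pik7)
Pik7 is most strongly upregulated.

3.633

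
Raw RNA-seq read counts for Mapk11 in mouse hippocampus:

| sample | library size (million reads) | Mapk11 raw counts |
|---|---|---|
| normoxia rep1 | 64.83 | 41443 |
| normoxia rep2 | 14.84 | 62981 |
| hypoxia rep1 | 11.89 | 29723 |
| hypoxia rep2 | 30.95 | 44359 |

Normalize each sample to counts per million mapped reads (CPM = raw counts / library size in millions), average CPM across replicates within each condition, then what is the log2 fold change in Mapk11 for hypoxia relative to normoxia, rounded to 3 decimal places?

CPM(normoxia rep1) = 41443 / 64.83 = 639.2565
CPM(normoxia rep2) = 62981 / 14.84 = 4244.0027
CPM(hypoxia rep1) = 29723 / 11.89 = 2499.8318
CPM(hypoxia rep2) = 44359 / 30.95 = 1433.2472
mean CPM(normoxia) = 2441.6296; mean CPM(hypoxia) = 1966.5395
Fold change = 1966.5395 / 2441.6296 = 0.80542
log2(0.80542) = -0.3122

-0.312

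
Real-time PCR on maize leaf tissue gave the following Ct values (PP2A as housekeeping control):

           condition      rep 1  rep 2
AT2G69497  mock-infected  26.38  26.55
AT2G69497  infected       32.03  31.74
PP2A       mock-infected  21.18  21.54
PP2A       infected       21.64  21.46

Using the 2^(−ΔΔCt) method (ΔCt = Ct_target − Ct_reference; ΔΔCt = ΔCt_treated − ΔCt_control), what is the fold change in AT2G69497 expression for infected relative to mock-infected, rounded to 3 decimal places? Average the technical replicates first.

0.027

Mean Ct: AT2G69497 mock-infected 26.465; AT2G69497 infected 31.885; PP2A mock-infected 21.360; PP2A infected 21.550
ΔCt(mock-infected) = 26.465 − 21.360 = 5.105
ΔCt(infected) = 31.885 − 21.550 = 10.335
ΔΔCt = 10.335 − 5.105 = 5.230
Fold change = 2^(−5.230) = 0.0266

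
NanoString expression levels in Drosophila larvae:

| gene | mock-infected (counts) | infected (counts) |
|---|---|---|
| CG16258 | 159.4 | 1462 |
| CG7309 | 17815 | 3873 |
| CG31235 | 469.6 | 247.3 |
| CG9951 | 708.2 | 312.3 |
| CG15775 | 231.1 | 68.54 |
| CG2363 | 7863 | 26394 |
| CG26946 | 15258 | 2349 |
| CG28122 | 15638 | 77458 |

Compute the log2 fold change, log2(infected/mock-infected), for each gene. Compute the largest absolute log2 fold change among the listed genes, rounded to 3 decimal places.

log2(1462/159.4) = 3.197  (CG16258)
log2(3873/17815) = -2.202  (CG7309)
log2(247.3/469.6) = -0.925  (CG31235)
log2(312.3/708.2) = -1.181  (CG9951)
log2(68.54/231.1) = -1.753  (CG15775)
log2(26394/7863) = 1.747  (CG2363)
log2(2349/15258) = -2.699  (CG26946)
log2(77458/15638) = 2.308  (CG28122)
The largest magnitude belongs to CG16258.

3.197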